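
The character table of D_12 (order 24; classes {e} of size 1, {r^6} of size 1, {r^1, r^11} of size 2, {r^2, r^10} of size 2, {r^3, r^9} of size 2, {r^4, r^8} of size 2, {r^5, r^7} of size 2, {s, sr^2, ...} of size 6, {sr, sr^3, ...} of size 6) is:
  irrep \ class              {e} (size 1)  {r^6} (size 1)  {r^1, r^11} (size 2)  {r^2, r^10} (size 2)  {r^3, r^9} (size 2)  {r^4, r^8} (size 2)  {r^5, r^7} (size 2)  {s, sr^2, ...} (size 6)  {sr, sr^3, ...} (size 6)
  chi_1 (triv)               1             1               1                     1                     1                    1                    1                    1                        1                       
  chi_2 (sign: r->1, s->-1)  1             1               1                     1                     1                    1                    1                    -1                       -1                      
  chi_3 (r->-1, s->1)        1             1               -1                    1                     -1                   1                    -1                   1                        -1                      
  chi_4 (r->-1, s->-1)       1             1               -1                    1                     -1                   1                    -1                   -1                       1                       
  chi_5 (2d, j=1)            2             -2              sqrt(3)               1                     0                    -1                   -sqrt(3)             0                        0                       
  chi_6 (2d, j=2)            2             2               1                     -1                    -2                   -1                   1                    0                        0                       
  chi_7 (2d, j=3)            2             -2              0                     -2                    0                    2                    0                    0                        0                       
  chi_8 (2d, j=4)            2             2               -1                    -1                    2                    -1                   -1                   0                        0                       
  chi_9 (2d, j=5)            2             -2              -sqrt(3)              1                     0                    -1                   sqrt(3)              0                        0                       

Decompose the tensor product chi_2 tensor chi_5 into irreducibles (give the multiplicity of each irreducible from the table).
chi_2 tensor chi_5 = chi_5 (all other irreducibles have multiplicity 0).

Argument: The character of a tensor product is the pointwise product (chi_2 * chi_5)(C) = chi_2(C) * chi_5(C):
  {e}: (1)*(2), {r^6}: (1)*(-2), {r^1, r^11}: (1)*(sqrt(3)), {r^2, r^10}: (1)*(1), {r^3, r^9}: (1)*(0), {r^4, r^8}: (1)*(-1), {r^5, r^7}: (1)*(-sqrt(3)), {s, sr^2, ...}: (-1)*(0), {sr, sr^3, ...}: (-1)*(0)
so (chi_2 * chi_5) takes values
  {e} -> 2, {r^6} -> -2, {r^1, r^11} -> sqrt(3), {r^2, r^10} -> 1, {r^3, r^9} -> 0, {r^4, r^8} -> -1, {r^5, r^7} -> -sqrt(3), {s, sr^2, ...} -> 0, {sr, sr^3, ...} -> 0.
Now take the inner product of this character with each irreducible chi from the table, <chi_2*chi_5, chi> = (1/24) sum_C |C| (chi_2*chi_5)(C) conj(chi(C)):
  <chi_2*chi_5, chi_1> = (1/24)[1*(2)*conj(1) + 1*(-2)*conj(1) + 2*(sqrt(3))*conj(1) + 2*(1)*conj(1) + 2*(0)*conj(1) + 2*(-1)*conj(1) + 2*(-sqrt(3))*conj(1) + 6*(0)*conj(1) + 6*(0)*conj(1)]
      = (1/24)[(2) + (-2) + (2*sqrt(3)) + (2) + (0) + (-2) + (-2*sqrt(3)) + (0) + (0)] = 0/24 = 0
  <chi_2*chi_5, chi_2> = (1/24)[1*(2)*conj(1) + 1*(-2)*conj(1) + 2*(sqrt(3))*conj(1) + 2*(1)*conj(1) + 2*(0)*conj(1) + 2*(-1)*conj(1) + 2*(-sqrt(3))*conj(1) + 6*(0)*conj(-1) + 6*(0)*conj(-1)]
      = (1/24)[(2) + (-2) + (2*sqrt(3)) + (2) + (0) + (-2) + (-2*sqrt(3)) + (0) + (0)] = 0/24 = 0
  <chi_2*chi_5, chi_3> = (1/24)[1*(2)*conj(1) + 1*(-2)*conj(1) + 2*(sqrt(3))*conj(-1) + 2*(1)*conj(1) + 2*(0)*conj(-1) + 2*(-1)*conj(1) + 2*(-sqrt(3))*conj(-1) + 6*(0)*conj(1) + 6*(0)*conj(-1)]
      = (1/24)[(2) + (-2) + (-2*sqrt(3)) + (2) + (0) + (-2) + (2*sqrt(3)) + (0) + (0)] = 0/24 = 0
  <chi_2*chi_5, chi_4> = (1/24)[1*(2)*conj(1) + 1*(-2)*conj(1) + 2*(sqrt(3))*conj(-1) + 2*(1)*conj(1) + 2*(0)*conj(-1) + 2*(-1)*conj(1) + 2*(-sqrt(3))*conj(-1) + 6*(0)*conj(-1) + 6*(0)*conj(1)]
      = (1/24)[(2) + (-2) + (-2*sqrt(3)) + (2) + (0) + (-2) + (2*sqrt(3)) + (0) + (0)] = 0/24 = 0
  <chi_2*chi_5, chi_5> = (1/24)[1*(2)*conj(2) + 1*(-2)*conj(-2) + 2*(sqrt(3))*conj(sqrt(3)) + 2*(1)*conj(1) + 2*(0)*conj(0) + 2*(-1)*conj(-1) + 2*(-sqrt(3))*conj(-sqrt(3)) + 6*(0)*conj(0) + 6*(0)*conj(0)]
      = (1/24)[(4) + (4) + (6) + (2) + (0) + (2) + (6) + (0) + (0)] = 24/24 = 1
  <chi_2*chi_5, chi_6> = (1/24)[1*(2)*conj(2) + 1*(-2)*conj(2) + 2*(sqrt(3))*conj(1) + 2*(1)*conj(-1) + 2*(0)*conj(-2) + 2*(-1)*conj(-1) + 2*(-sqrt(3))*conj(1) + 6*(0)*conj(0) + 6*(0)*conj(0)]
      = (1/24)[(4) + (-4) + (2*sqrt(3)) + (-2) + (0) + (2) + (-2*sqrt(3)) + (0) + (0)] = 0/24 = 0
  <chi_2*chi_5, chi_7> = (1/24)[1*(2)*conj(2) + 1*(-2)*conj(-2) + 2*(sqrt(3))*conj(0) + 2*(1)*conj(-2) + 2*(0)*conj(0) + 2*(-1)*conj(2) + 2*(-sqrt(3))*conj(0) + 6*(0)*conj(0) + 6*(0)*conj(0)]
      = (1/24)[(4) + (4) + (0) + (-4) + (0) + (-4) + (0) + (0) + (0)] = 0/24 = 0
  <chi_2*chi_5, chi_8> = (1/24)[1*(2)*conj(2) + 1*(-2)*conj(2) + 2*(sqrt(3))*conj(-1) + 2*(1)*conj(-1) + 2*(0)*conj(2) + 2*(-1)*conj(-1) + 2*(-sqrt(3))*conj(-1) + 6*(0)*conj(0) + 6*(0)*conj(0)]
      = (1/24)[(4) + (-4) + (-2*sqrt(3)) + (-2) + (0) + (2) + (2*sqrt(3)) + (0) + (0)] = 0/24 = 0
  <chi_2*chi_5, chi_9> = (1/24)[1*(2)*conj(2) + 1*(-2)*conj(-2) + 2*(sqrt(3))*conj(-sqrt(3)) + 2*(1)*conj(1) + 2*(0)*conj(0) + 2*(-1)*conj(-1) + 2*(-sqrt(3))*conj(sqrt(3)) + 6*(0)*conj(0) + 6*(0)*conj(0)]
      = (1/24)[(4) + (4) + (-6) + (2) + (0) + (2) + (-6) + (0) + (0)] = 0/24 = 0
Hence the multiplicities are chi_5: 1. Dimension check: dim(chi_2)*dim(chi_5) = 1*2 = 2 and sum (mult * dim) = 1*2 = 2.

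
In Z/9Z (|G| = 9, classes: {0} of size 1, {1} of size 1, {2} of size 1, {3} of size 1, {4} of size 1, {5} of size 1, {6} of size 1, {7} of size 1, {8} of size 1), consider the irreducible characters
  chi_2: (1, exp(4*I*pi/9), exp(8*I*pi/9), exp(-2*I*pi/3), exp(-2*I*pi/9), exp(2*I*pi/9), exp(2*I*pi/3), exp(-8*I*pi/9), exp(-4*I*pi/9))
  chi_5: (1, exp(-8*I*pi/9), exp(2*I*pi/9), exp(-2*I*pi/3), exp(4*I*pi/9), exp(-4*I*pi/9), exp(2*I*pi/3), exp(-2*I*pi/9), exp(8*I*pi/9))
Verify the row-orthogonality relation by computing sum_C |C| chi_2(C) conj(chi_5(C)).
Sum = 0; so <chi_2, chi_5> = 0 (distinct irreducibles are orthogonal).

Reasoning: Compute term by term over conjugacy classes (|C| * chi_2(C) * conj(chi_5(C))):
  1*(1)*conj(1) + 1*(exp(4*I*pi/9))*conj(exp(-8*I*pi/9)) + 1*(exp(8*I*pi/9))*conj(exp(2*I*pi/9)) + 1*(exp(-2*I*pi/3))*conj(exp(-2*I*pi/3)) + 1*(exp(-2*I*pi/9))*conj(exp(4*I*pi/9)) + 1*(exp(2*I*pi/9))*conj(exp(-4*I*pi/9)) + 1*(exp(2*I*pi/3))*conj(exp(2*I*pi/3)) + 1*(exp(-8*I*pi/9))*conj(exp(-2*I*pi/9)) + 1*(exp(-4*I*pi/9))*conj(exp(8*I*pi/9))
  = (1) + (exp(-2*I*pi/3)) + (exp(2*I*pi/3)) + (1) + (exp(-2*I*pi/3)) + (exp(2*I*pi/3)) + (1) + (exp(-2*I*pi/3)) + (exp(2*I*pi/3))
  = 0.
(Exp terms are combined using exp(i*s)*conj(exp(i*t)) = exp(i*(s-t)), and sums of them are collapsed using the identity that for every m > 1 the m distinct m-th roots of unity sum to 0, e.g. 1 + exp(2*I*pi/3) + exp(-2*I*pi/3) = 0.)
Dividing by |G| = 9 gives 0/9 = 0, matching the row-orthogonality relation <chi_2, chi_5> = [chi_2 = chi_5].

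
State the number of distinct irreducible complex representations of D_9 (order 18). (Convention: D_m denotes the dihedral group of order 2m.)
6

Explanation: The number of irreducible complex representations of a finite group equals its number of conjugacy classes. D_9 has 6 conjugacy classes ((n+3)/2 for n odd), so D_9 (order 18) has exactly 6 irreducible complex representations.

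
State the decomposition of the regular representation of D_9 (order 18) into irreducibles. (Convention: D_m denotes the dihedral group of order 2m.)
Each irreducible V_i of dimension d_i appears with multiplicity d_i, i.e. rho_reg = (direct sum over all irreducibles V_i) d_i V_i. The irreducible dimensions for D_9 are 1, 1, 2, 2, 2, 2: 2 irreducibles of dimension 1, each with multiplicity 1; 4 irreducibles of dimension 2, each with multiplicity 2. Total dimension 2*1*1 + 4*2*2 = 18 = |G|.

Proof sketch: General theorem: in the regular representation of a finite group G, each irreducible appears with multiplicity equal to its dimension. Check: dim(rho_reg) = sum d_i^2 = 1 + 1 + 4 + 4 + 4 + 4 = 18 = |G|.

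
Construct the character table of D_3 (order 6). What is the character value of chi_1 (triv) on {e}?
Conjugacy classes: {e} of size 1, {r^1, r^2} of size 2, {s, sr, ..., sr^2} of size 3.
Character table:
  irrep \ class              {e} (size 1)  {r^1, r^2} (size 2)  {s, sr, ..., sr^2} (size 3)
  chi_1 (triv)               1             1                    1                          
  chi_2 (sign: r->1, s->-1)  1             1                    -1                         
  chi_3 (2d, j=1)            2             -1                   0                          

Spot check: chi_1 (triv) on {e} = 1.

Derivation: D_3 has order 2*3 = 6 with 3 conjugacy classes, hence 3 irreducibles. Sum of squared dims 1 + 1 + 4 = 6 = |G|. Linear characters come from the abelianisation; the 2-dimensional irreps have character r^k -> 2*cos(2*pi*j*k/3), reflections -> 0.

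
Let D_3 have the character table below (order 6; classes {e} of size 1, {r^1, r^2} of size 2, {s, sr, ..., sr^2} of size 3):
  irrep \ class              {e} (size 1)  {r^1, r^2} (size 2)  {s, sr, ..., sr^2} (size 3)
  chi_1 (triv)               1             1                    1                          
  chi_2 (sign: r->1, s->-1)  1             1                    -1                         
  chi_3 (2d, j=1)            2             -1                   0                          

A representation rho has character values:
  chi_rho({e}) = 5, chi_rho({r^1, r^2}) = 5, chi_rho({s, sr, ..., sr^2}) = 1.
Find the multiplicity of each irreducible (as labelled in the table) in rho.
Multiplicities: chi_1: 3, chi_2: 2, chi_3: 0.

Derivation: Use <chi_rho, chi> = (1/|G|) sum_C |C| * chi_rho(C) * conj(chi(C)) with |G| = 6 for each irreducible chi in the table:
  <chi_rho, chi_1> = (1/6)[1*(5)*conj(1) + 2*(5)*conj(1) + 3*(1)*conj(1)]
      = (1/6)[(5) + (10) + (3)] = 18/6 = 3
  <chi_rho, chi_2> = (1/6)[1*(5)*conj(1) + 2*(5)*conj(1) + 3*(1)*conj(-1)]
      = (1/6)[(5) + (10) + (-3)] = 12/6 = 2
  <chi_rho, chi_3> = (1/6)[1*(5)*conj(2) + 2*(5)*conj(-1) + 3*(1)*conj(0)]
      = (1/6)[(10) + (-10) + (0)] = 0/6 = 0
Dimension check: dim(rho) = sum (mult * dim) = 3*1 + 2*1 + 0*2 = 5 = chi_rho(e) = 5.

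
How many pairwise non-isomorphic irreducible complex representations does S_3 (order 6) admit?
3

Why: The number of irreducible complex representations of a finite group equals its number of conjugacy classes. Conjugacy classes in S_3 correspond to cycle types, i.e. partitions of 3; there are p(3) = 3 of them, so S_3 (order 6) has exactly 3 irreducible complex representations.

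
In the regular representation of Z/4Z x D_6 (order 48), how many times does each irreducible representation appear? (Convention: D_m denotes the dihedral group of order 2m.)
Each irreducible V_i of dimension d_i appears with multiplicity d_i, i.e. rho_reg = (direct sum over all irreducibles V_i) d_i V_i. The irreducible dimensions for Z/4Z x D_6 are 1, 1, 1, 1, 1, 1, 1, 1, 1, 1, 1, 1, 1, 1, 1, 1, 2, 2, 2, 2, 2, 2, 2, 2: 16 irreducibles of dimension 1, each with multiplicity 1; 8 irreducibles of dimension 2, each with multiplicity 2. Total dimension 16*1*1 + 8*2*2 = 48 = |G|.

Working: General theorem: in the regular representation of a finite group G, each irreducible appears with multiplicity equal to its dimension. Check: dim(rho_reg) = sum d_i^2 = 1 + 1 + 1 + 1 + 1 + 1 + 1 + 1 + 1 + 1 + 1 + 1 + 1 + 1 + 1 + 1 + 4 + 4 + 4 + 4 + 4 + 4 + 4 + 4 = 48 = |G|.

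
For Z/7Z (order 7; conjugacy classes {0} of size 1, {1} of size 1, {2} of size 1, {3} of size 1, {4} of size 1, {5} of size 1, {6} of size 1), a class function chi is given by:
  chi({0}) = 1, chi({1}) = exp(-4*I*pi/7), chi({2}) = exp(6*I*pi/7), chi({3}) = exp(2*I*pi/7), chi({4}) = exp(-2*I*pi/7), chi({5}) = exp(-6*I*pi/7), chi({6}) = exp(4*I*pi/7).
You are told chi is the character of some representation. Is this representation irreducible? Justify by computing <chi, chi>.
Irreducible: <chi, chi> = 1.

Working: <chi, chi> = (1/|G|) sum_C |C| * |chi(C)|^2 = (1/7)[1*|1|^2 + 1*|exp(-4*I*pi/7)|^2 + 1*|exp(6*I*pi/7)|^2 + 1*|exp(2*I*pi/7)|^2 + 1*|exp(-2*I*pi/7)|^2 + 1*|exp(-6*I*pi/7)|^2 + 1*|exp(4*I*pi/7)|^2]
  = (1/7)[(1) + (1) + (1) + (1) + (1) + (1) + (1)] = 7/7 = 1.
(Exp terms are combined using exp(i*s)*conj(exp(i*t)) = exp(i*(s-t)), and sums of them are collapsed using the identity that for every m > 1 the m distinct m-th roots of unity sum to 0, e.g. 1 + exp(2*I*pi/3) + exp(-2*I*pi/3) = 0.)
A character is irreducible iff <chi, chi> = 1, so this representation is irreducible.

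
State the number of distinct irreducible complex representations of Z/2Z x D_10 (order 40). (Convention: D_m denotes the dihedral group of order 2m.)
16

Argument: The number of irreducible complex representations of a finite group equals its number of conjugacy classes. For a direct product, #classes(G x H) = #classes(G) * #classes(H). Z/2Z has 2 classes (abelian), D_10 has 8 classes, so 2 * 8 = 16, so Z/2Z x D_10 (order 40) has exactly 16 irreducible complex representations.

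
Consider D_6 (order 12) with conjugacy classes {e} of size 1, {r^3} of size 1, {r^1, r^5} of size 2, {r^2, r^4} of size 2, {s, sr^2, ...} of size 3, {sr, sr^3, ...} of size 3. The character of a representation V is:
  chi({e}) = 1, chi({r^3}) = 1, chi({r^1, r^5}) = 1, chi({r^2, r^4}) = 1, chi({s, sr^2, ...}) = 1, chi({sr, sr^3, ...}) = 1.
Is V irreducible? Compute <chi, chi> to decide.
Irreducible: <chi, chi> = 1.

Proof sketch: <chi, chi> = (1/|G|) sum_C |C| * |chi(C)|^2 = (1/12)[1*|1|^2 + 1*|1|^2 + 2*|1|^2 + 2*|1|^2 + 3*|1|^2 + 3*|1|^2]
  = (1/12)[(1) + (1) + (2) + (2) + (3) + (3)] = 12/12 = 1.
A character is irreducible iff <chi, chi> = 1, so this representation is irreducible.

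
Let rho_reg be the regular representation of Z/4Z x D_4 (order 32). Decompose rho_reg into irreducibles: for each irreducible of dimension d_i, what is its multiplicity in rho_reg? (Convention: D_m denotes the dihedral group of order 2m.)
Each irreducible V_i of dimension d_i appears with multiplicity d_i, i.e. rho_reg = (direct sum over all irreducibles V_i) d_i V_i. The irreducible dimensions for Z/4Z x D_4 are 1, 1, 1, 1, 1, 1, 1, 1, 1, 1, 1, 1, 1, 1, 1, 1, 2, 2, 2, 2: 16 irreducibles of dimension 1, each with multiplicity 1; 4 irreducibles of dimension 2, each with multiplicity 2. Total dimension 16*1*1 + 4*2*2 = 32 = |G|.

General theorem: in the regular representation of a finite group G, each irreducible appears with multiplicity equal to its dimension. Check: dim(rho_reg) = sum d_i^2 = 1 + 1 + 1 + 1 + 1 + 1 + 1 + 1 + 1 + 1 + 1 + 1 + 1 + 1 + 1 + 1 + 4 + 4 + 4 + 4 = 32 = |G|.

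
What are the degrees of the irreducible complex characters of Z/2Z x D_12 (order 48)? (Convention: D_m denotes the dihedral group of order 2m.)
Dimensions: 1, 1, 1, 1, 1, 1, 1, 1, 2, 2, 2, 2, 2, 2, 2, 2, 2, 2

Why: There are 18 irreducibles (= number of conjugacy classes). Their dimensions d_i satisfy sum d_i^2 = |G| = 48: 1 + 1 + 1 + 1 + 1 + 1 + 1 + 1 + 4 + 4 + 4 + 4 + 4 + 4 + 4 + 4 + 4 + 4 = 48. (For the product with Z/2Z: each of the 2 1-dim characters of Z/2Z tensors with each irrep of D_12, giving 2 copies of each D_12-dimension.)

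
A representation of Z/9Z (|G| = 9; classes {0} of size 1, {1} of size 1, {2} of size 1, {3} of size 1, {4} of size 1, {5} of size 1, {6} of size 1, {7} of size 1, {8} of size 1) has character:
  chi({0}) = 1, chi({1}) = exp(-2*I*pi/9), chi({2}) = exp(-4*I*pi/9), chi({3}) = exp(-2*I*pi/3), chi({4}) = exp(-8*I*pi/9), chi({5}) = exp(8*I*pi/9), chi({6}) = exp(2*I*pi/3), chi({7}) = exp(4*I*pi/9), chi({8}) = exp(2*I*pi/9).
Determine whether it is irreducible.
Irreducible: <chi, chi> = 1.

Details: <chi, chi> = (1/|G|) sum_C |C| * |chi(C)|^2 = (1/9)[1*|1|^2 + 1*|exp(-2*I*pi/9)|^2 + 1*|exp(-4*I*pi/9)|^2 + 1*|exp(-2*I*pi/3)|^2 + 1*|exp(-8*I*pi/9)|^2 + 1*|exp(8*I*pi/9)|^2 + 1*|exp(2*I*pi/3)|^2 + 1*|exp(4*I*pi/9)|^2 + 1*|exp(2*I*pi/9)|^2]
  = (1/9)[(1) + (1) + (1) + (1) + (1) + (1) + (1) + (1) + (1)] = 9/9 = 1.
(Exp terms are combined using exp(i*s)*conj(exp(i*t)) = exp(i*(s-t)), and sums of them are collapsed using the identity that for every m > 1 the m distinct m-th roots of unity sum to 0, e.g. 1 + exp(2*I*pi/3) + exp(-2*I*pi/3) = 0.)
A character is irreducible iff <chi, chi> = 1, so this representation is irreducible.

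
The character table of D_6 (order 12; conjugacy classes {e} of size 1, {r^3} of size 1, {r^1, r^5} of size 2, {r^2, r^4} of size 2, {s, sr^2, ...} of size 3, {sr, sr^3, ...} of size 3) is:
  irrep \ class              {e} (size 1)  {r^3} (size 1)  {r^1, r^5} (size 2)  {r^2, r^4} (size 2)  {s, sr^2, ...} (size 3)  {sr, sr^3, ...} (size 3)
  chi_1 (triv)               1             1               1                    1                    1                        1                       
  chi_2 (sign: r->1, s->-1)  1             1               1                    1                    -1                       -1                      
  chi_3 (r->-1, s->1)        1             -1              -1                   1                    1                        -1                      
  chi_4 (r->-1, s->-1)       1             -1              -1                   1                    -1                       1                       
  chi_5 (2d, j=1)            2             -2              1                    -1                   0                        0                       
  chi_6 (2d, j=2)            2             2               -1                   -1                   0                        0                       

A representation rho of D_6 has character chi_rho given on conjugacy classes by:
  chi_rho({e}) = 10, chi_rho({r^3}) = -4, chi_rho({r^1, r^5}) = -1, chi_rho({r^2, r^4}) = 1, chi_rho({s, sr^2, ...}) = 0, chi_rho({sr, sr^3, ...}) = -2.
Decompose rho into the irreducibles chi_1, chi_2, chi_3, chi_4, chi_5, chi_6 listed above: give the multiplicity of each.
Multiplicities: chi_1: 0, chi_2: 1, chi_3: 2, chi_4: 1, chi_5: 2, chi_6: 1.

Working: Use <chi_rho, chi> = (1/|G|) sum_C |C| * chi_rho(C) * conj(chi(C)) with |G| = 12 for each irreducible chi in the table:
  <chi_rho, chi_1> = (1/12)[1*(10)*conj(1) + 1*(-4)*conj(1) + 2*(-1)*conj(1) + 2*(1)*conj(1) + 3*(0)*conj(1) + 3*(-2)*conj(1)]
      = (1/12)[(10) + (-4) + (-2) + (2) + (0) + (-6)] = 0/12 = 0
  <chi_rho, chi_2> = (1/12)[1*(10)*conj(1) + 1*(-4)*conj(1) + 2*(-1)*conj(1) + 2*(1)*conj(1) + 3*(0)*conj(-1) + 3*(-2)*conj(-1)]
      = (1/12)[(10) + (-4) + (-2) + (2) + (0) + (6)] = 12/12 = 1
  <chi_rho, chi_3> = (1/12)[1*(10)*conj(1) + 1*(-4)*conj(-1) + 2*(-1)*conj(-1) + 2*(1)*conj(1) + 3*(0)*conj(1) + 3*(-2)*conj(-1)]
      = (1/12)[(10) + (4) + (2) + (2) + (0) + (6)] = 24/12 = 2
  <chi_rho, chi_4> = (1/12)[1*(10)*conj(1) + 1*(-4)*conj(-1) + 2*(-1)*conj(-1) + 2*(1)*conj(1) + 3*(0)*conj(-1) + 3*(-2)*conj(1)]
      = (1/12)[(10) + (4) + (2) + (2) + (0) + (-6)] = 12/12 = 1
  <chi_rho, chi_5> = (1/12)[1*(10)*conj(2) + 1*(-4)*conj(-2) + 2*(-1)*conj(1) + 2*(1)*conj(-1) + 3*(0)*conj(0) + 3*(-2)*conj(0)]
      = (1/12)[(20) + (8) + (-2) + (-2) + (0) + (0)] = 24/12 = 2
  <chi_rho, chi_6> = (1/12)[1*(10)*conj(2) + 1*(-4)*conj(2) + 2*(-1)*conj(-1) + 2*(1)*conj(-1) + 3*(0)*conj(0) + 3*(-2)*conj(0)]
      = (1/12)[(20) + (-8) + (2) + (-2) + (0) + (0)] = 12/12 = 1
Dimension check: dim(rho) = sum (mult * dim) = 0*1 + 1*1 + 2*1 + 1*1 + 2*2 + 1*2 = 10 = chi_rho(e) = 10.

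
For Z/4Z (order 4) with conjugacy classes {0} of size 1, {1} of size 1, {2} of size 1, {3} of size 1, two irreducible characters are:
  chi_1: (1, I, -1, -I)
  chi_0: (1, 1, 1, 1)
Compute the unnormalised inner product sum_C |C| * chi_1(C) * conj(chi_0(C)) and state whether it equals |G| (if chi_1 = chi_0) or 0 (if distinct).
Sum = 0; so <chi_1, chi_0> = 0 (distinct irreducibles are orthogonal).

Solution. Compute term by term over conjugacy classes (|C| * chi_1(C) * conj(chi_0(C))):
  1*(1)*conj(1) + 1*(I)*conj(1) + 1*(-1)*conj(1) + 1*(-I)*conj(1)
  = (1) + (I) + (-1) + (-I)
  = 0.
(Exp terms are combined using exp(i*s)*conj(exp(i*t)) = exp(i*(s-t)), and sums of them are collapsed using the identity that for every m > 1 the m distinct m-th roots of unity sum to 0, e.g. 1 + exp(2*I*pi/3) + exp(-2*I*pi/3) = 0.)
Dividing by |G| = 4 gives 0/4 = 0, matching the row-orthogonality relation <chi_1, chi_0> = [chi_1 = chi_0].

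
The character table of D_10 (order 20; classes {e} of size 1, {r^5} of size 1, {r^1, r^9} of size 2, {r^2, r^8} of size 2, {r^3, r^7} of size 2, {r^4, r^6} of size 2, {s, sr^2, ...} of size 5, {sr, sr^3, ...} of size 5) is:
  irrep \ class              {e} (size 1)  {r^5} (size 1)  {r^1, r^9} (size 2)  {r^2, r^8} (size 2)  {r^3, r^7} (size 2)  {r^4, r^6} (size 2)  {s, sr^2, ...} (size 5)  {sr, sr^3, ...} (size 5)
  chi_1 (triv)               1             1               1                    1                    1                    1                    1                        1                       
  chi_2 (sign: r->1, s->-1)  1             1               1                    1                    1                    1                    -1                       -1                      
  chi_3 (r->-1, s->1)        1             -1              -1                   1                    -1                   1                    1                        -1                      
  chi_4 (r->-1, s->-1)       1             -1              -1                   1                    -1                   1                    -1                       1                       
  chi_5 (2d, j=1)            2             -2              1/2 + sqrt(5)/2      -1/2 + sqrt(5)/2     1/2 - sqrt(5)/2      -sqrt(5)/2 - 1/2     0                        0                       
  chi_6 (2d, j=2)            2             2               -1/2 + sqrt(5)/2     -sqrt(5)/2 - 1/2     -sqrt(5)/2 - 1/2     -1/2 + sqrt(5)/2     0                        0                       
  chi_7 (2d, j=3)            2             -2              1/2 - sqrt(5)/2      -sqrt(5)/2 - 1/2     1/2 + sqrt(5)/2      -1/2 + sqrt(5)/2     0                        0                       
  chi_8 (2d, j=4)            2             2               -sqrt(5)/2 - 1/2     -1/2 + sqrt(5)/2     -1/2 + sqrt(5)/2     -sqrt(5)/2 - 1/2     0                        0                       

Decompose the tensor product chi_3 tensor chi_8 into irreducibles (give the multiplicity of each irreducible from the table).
chi_3 tensor chi_8 = chi_5 (all other irreducibles have multiplicity 0).

The character of a tensor product is the pointwise product (chi_3 * chi_8)(C) = chi_3(C) * chi_8(C):
  {e}: (1)*(2), {r^5}: (-1)*(2), {r^1, r^9}: (-1)*(-sqrt(5)/2 - 1/2), {r^2, r^8}: (1)*(-1/2 + sqrt(5)/2), {r^3, r^7}: (-1)*(-1/2 + sqrt(5)/2), {r^4, r^6}: (1)*(-sqrt(5)/2 - 1/2), {s, sr^2, ...}: (1)*(0), {sr, sr^3, ...}: (-1)*(0)
so (chi_3 * chi_8) takes values
  {e} -> 2, {r^5} -> -2, {r^1, r^9} -> 1/2 + sqrt(5)/2, {r^2, r^8} -> -1/2 + sqrt(5)/2, {r^3, r^7} -> 1/2 - sqrt(5)/2, {r^4, r^6} -> -sqrt(5)/2 - 1/2, {s, sr^2, ...} -> 0, {sr, sr^3, ...} -> 0.
Now take the inner product of this character with each irreducible chi from the table, <chi_3*chi_8, chi> = (1/20) sum_C |C| (chi_3*chi_8)(C) conj(chi(C)):
  <chi_3*chi_8, chi_1> = (1/20)[1*(2)*conj(1) + 1*(-2)*conj(1) + 2*(1/2 + sqrt(5)/2)*conj(1) + 2*(-1/2 + sqrt(5)/2)*conj(1) + 2*(1/2 - sqrt(5)/2)*conj(1) + 2*(-sqrt(5)/2 - 1/2)*conj(1) + 5*(0)*conj(1) + 5*(0)*conj(1)]
      = (1/20)[(2) + (-2) + (1 + sqrt(5)) + (-1 + sqrt(5)) + (1 - sqrt(5)) + (-sqrt(5) - 1) + (0) + (0)] = 0/20 = 0
  <chi_3*chi_8, chi_2> = (1/20)[1*(2)*conj(1) + 1*(-2)*conj(1) + 2*(1/2 + sqrt(5)/2)*conj(1) + 2*(-1/2 + sqrt(5)/2)*conj(1) + 2*(1/2 - sqrt(5)/2)*conj(1) + 2*(-sqrt(5)/2 - 1/2)*conj(1) + 5*(0)*conj(-1) + 5*(0)*conj(-1)]
      = (1/20)[(2) + (-2) + (1 + sqrt(5)) + (-1 + sqrt(5)) + (1 - sqrt(5)) + (-sqrt(5) - 1) + (0) + (0)] = 0/20 = 0
  <chi_3*chi_8, chi_3> = (1/20)[1*(2)*conj(1) + 1*(-2)*conj(-1) + 2*(1/2 + sqrt(5)/2)*conj(-1) + 2*(-1/2 + sqrt(5)/2)*conj(1) + 2*(1/2 - sqrt(5)/2)*conj(-1) + 2*(-sqrt(5)/2 - 1/2)*conj(1) + 5*(0)*conj(1) + 5*(0)*conj(-1)]
      = (1/20)[(2) + (2) + (-sqrt(5) - 1) + (-1 + sqrt(5)) + (-1 + sqrt(5)) + (-sqrt(5) - 1) + (0) + (0)] = 0/20 = 0
  <chi_3*chi_8, chi_4> = (1/20)[1*(2)*conj(1) + 1*(-2)*conj(-1) + 2*(1/2 + sqrt(5)/2)*conj(-1) + 2*(-1/2 + sqrt(5)/2)*conj(1) + 2*(1/2 - sqrt(5)/2)*conj(-1) + 2*(-sqrt(5)/2 - 1/2)*conj(1) + 5*(0)*conj(-1) + 5*(0)*conj(1)]
      = (1/20)[(2) + (2) + (-sqrt(5) - 1) + (-1 + sqrt(5)) + (-1 + sqrt(5)) + (-sqrt(5) - 1) + (0) + (0)] = 0/20 = 0
  <chi_3*chi_8, chi_5> = (1/20)[1*(2)*conj(2) + 1*(-2)*conj(-2) + 2*(1/2 + sqrt(5)/2)*conj(1/2 + sqrt(5)/2) + 2*(-1/2 + sqrt(5)/2)*conj(-1/2 + sqrt(5)/2) + 2*(1/2 - sqrt(5)/2)*conj(1/2 - sqrt(5)/2) + 2*(-sqrt(5)/2 - 1/2)*conj(-sqrt(5)/2 - 1/2) + 5*(0)*conj(0) + 5*(0)*conj(0)]
      = (1/20)[(4) + (4) + (sqrt(5) + 3) + (3 - sqrt(5)) + (3 - sqrt(5)) + (sqrt(5) + 3) + (0) + (0)] = 20/20 = 1
  <chi_3*chi_8, chi_6> = (1/20)[1*(2)*conj(2) + 1*(-2)*conj(2) + 2*(1/2 + sqrt(5)/2)*conj(-1/2 + sqrt(5)/2) + 2*(-1/2 + sqrt(5)/2)*conj(-sqrt(5)/2 - 1/2) + 2*(1/2 - sqrt(5)/2)*conj(-sqrt(5)/2 - 1/2) + 2*(-sqrt(5)/2 - 1/2)*conj(-1/2 + sqrt(5)/2) + 5*(0)*conj(0) + 5*(0)*conj(0)]
      = (1/20)[(4) + (-4) + (2) + (-2) + (2) + (-2) + (0) + (0)] = 0/20 = 0
  <chi_3*chi_8, chi_7> = (1/20)[1*(2)*conj(2) + 1*(-2)*conj(-2) + 2*(1/2 + sqrt(5)/2)*conj(1/2 - sqrt(5)/2) + 2*(-1/2 + sqrt(5)/2)*conj(-sqrt(5)/2 - 1/2) + 2*(1/2 - sqrt(5)/2)*conj(1/2 + sqrt(5)/2) + 2*(-sqrt(5)/2 - 1/2)*conj(-1/2 + sqrt(5)/2) + 5*(0)*conj(0) + 5*(0)*conj(0)]
      = (1/20)[(4) + (4) + (-2) + (-2) + (-2) + (-2) + (0) + (0)] = 0/20 = 0
  <chi_3*chi_8, chi_8> = (1/20)[1*(2)*conj(2) + 1*(-2)*conj(2) + 2*(1/2 + sqrt(5)/2)*conj(-sqrt(5)/2 - 1/2) + 2*(-1/2 + sqrt(5)/2)*conj(-1/2 + sqrt(5)/2) + 2*(1/2 - sqrt(5)/2)*conj(-1/2 + sqrt(5)/2) + 2*(-sqrt(5)/2 - 1/2)*conj(-sqrt(5)/2 - 1/2) + 5*(0)*conj(0) + 5*(0)*conj(0)]
      = (1/20)[(4) + (-4) + (-3 - sqrt(5)) + (3 - sqrt(5)) + (-3 + sqrt(5)) + (sqrt(5) + 3) + (0) + (0)] = 0/20 = 0
Hence the multiplicities are chi_5: 1. Dimension check: dim(chi_3)*dim(chi_8) = 1*2 = 2 and sum (mult * dim) = 1*2 = 2.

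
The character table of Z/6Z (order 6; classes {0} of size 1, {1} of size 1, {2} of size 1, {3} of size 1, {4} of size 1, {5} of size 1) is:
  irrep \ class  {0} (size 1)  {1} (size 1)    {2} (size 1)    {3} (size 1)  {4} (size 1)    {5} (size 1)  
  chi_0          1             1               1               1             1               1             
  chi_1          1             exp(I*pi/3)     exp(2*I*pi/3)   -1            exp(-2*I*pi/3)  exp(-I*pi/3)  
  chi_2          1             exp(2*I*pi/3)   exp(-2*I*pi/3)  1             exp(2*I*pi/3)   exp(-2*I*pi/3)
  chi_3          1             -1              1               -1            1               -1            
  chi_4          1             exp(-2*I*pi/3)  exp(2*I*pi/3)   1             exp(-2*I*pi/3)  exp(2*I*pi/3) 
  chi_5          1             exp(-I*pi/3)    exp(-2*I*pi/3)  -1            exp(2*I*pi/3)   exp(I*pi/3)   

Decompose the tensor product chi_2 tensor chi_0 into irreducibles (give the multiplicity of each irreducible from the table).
chi_2 tensor chi_0 = chi_2 (all other irreducibles have multiplicity 0).

Justification: The character of a tensor product is the pointwise product (chi_2 * chi_0)(C) = chi_2(C) * chi_0(C):
  {0}: (1)*(1), {1}: (exp(2*I*pi/3))*(1), {2}: (exp(-2*I*pi/3))*(1), {3}: (1)*(1), {4}: (exp(2*I*pi/3))*(1), {5}: (exp(-2*I*pi/3))*(1)
so (chi_2 * chi_0) takes values
  {0} -> 1, {1} -> exp(2*I*pi/3), {2} -> exp(-2*I*pi/3), {3} -> 1, {4} -> exp(2*I*pi/3), {5} -> exp(-2*I*pi/3).
Now take the inner product of this character with each irreducible chi from the table, <chi_2*chi_0, chi> = (1/6) sum_C |C| (chi_2*chi_0)(C) conj(chi(C)):
  <chi_2*chi_0, chi_0> = (1/6)[1*(1)*conj(1) + 1*(exp(2*I*pi/3))*conj(1) + 1*(exp(-2*I*pi/3))*conj(1) + 1*(1)*conj(1) + 1*(exp(2*I*pi/3))*conj(1) + 1*(exp(-2*I*pi/3))*conj(1)]
      = (1/6)[(1) + (exp(2*I*pi/3)) + (exp(-2*I*pi/3)) + (1) + (exp(2*I*pi/3)) + (exp(-2*I*pi/3))] = 0/6 = 0
  <chi_2*chi_0, chi_1> = (1/6)[1*(1)*conj(1) + 1*(exp(2*I*pi/3))*conj(exp(I*pi/3)) + 1*(exp(-2*I*pi/3))*conj(exp(2*I*pi/3)) + 1*(1)*conj(-1) + 1*(exp(2*I*pi/3))*conj(exp(-2*I*pi/3)) + 1*(exp(-2*I*pi/3))*conj(exp(-I*pi/3))]
      = (1/6)[(1) + (exp(I*pi/3)) + (exp(2*I*pi/3)) + (-1) + (exp(-2*I*pi/3)) + (exp(-I*pi/3))] = 0/6 = 0
  <chi_2*chi_0, chi_2> = (1/6)[1*(1)*conj(1) + 1*(exp(2*I*pi/3))*conj(exp(2*I*pi/3)) + 1*(exp(-2*I*pi/3))*conj(exp(-2*I*pi/3)) + 1*(1)*conj(1) + 1*(exp(2*I*pi/3))*conj(exp(2*I*pi/3)) + 1*(exp(-2*I*pi/3))*conj(exp(-2*I*pi/3))]
      = (1/6)[(1) + (1) + (1) + (1) + (1) + (1)] = 6/6 = 1
  <chi_2*chi_0, chi_3> = (1/6)[1*(1)*conj(1) + 1*(exp(2*I*pi/3))*conj(-1) + 1*(exp(-2*I*pi/3))*conj(1) + 1*(1)*conj(-1) + 1*(exp(2*I*pi/3))*conj(1) + 1*(exp(-2*I*pi/3))*conj(-1)]
      = (1/6)[(1) + (-exp(2*I*pi/3)) + (exp(-2*I*pi/3)) + (-1) + (exp(2*I*pi/3)) + (-exp(-2*I*pi/3))] = 0/6 = 0
  <chi_2*chi_0, chi_4> = (1/6)[1*(1)*conj(1) + 1*(exp(2*I*pi/3))*conj(exp(-2*I*pi/3)) + 1*(exp(-2*I*pi/3))*conj(exp(2*I*pi/3)) + 1*(1)*conj(1) + 1*(exp(2*I*pi/3))*conj(exp(-2*I*pi/3)) + 1*(exp(-2*I*pi/3))*conj(exp(2*I*pi/3))]
      = (1/6)[(1) + (exp(-2*I*pi/3)) + (exp(2*I*pi/3)) + (1) + (exp(-2*I*pi/3)) + (exp(2*I*pi/3))] = 0/6 = 0
  <chi_2*chi_0, chi_5> = (1/6)[1*(1)*conj(1) + 1*(exp(2*I*pi/3))*conj(exp(-I*pi/3)) + 1*(exp(-2*I*pi/3))*conj(exp(-2*I*pi/3)) + 1*(1)*conj(-1) + 1*(exp(2*I*pi/3))*conj(exp(2*I*pi/3)) + 1*(exp(-2*I*pi/3))*conj(exp(I*pi/3))]
      = (1/6)[(1) + (-1) + (1) + (-1) + (1) + (-1)] = 0/6 = 0
(Exp terms are combined using exp(i*s)*conj(exp(i*t)) = exp(i*(s-t)), and sums of them are collapsed using the identity that for every m > 1 the m distinct m-th roots of unity sum to 0, e.g. 1 + exp(2*I*pi/3) + exp(-2*I*pi/3) = 0.)
Hence the multiplicities are chi_2: 1. Dimension check: dim(chi_2)*dim(chi_0) = 1*1 = 1 and sum (mult * dim) = 1*1 = 1.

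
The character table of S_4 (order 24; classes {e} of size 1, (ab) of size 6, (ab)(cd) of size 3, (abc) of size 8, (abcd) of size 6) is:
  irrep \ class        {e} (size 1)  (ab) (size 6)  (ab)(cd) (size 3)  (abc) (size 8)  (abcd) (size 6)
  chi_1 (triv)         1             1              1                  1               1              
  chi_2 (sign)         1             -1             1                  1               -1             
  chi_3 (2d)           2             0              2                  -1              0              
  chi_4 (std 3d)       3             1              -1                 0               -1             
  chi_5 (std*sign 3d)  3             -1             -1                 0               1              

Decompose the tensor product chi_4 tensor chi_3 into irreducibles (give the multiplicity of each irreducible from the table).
chi_4 tensor chi_3 = chi_4 + chi_5 (all other irreducibles have multiplicity 0).

Justification: The character of a tensor product is the pointwise product (chi_4 * chi_3)(C) = chi_4(C) * chi_3(C):
  {e}: (3)*(2), (ab): (1)*(0), (ab)(cd): (-1)*(2), (abc): (0)*(-1), (abcd): (-1)*(0)
so (chi_4 * chi_3) takes values
  {e} -> 6, (ab) -> 0, (ab)(cd) -> -2, (abc) -> 0, (abcd) -> 0.
Now take the inner product of this character with each irreducible chi from the table, <chi_4*chi_3, chi> = (1/24) sum_C |C| (chi_4*chi_3)(C) conj(chi(C)):
  <chi_4*chi_3, chi_1> = (1/24)[1*(6)*conj(1) + 6*(0)*conj(1) + 3*(-2)*conj(1) + 8*(0)*conj(1) + 6*(0)*conj(1)]
      = (1/24)[(6) + (0) + (-6) + (0) + (0)] = 0/24 = 0
  <chi_4*chi_3, chi_2> = (1/24)[1*(6)*conj(1) + 6*(0)*conj(-1) + 3*(-2)*conj(1) + 8*(0)*conj(1) + 6*(0)*conj(-1)]
      = (1/24)[(6) + (0) + (-6) + (0) + (0)] = 0/24 = 0
  <chi_4*chi_3, chi_3> = (1/24)[1*(6)*conj(2) + 6*(0)*conj(0) + 3*(-2)*conj(2) + 8*(0)*conj(-1) + 6*(0)*conj(0)]
      = (1/24)[(12) + (0) + (-12) + (0) + (0)] = 0/24 = 0
  <chi_4*chi_3, chi_4> = (1/24)[1*(6)*conj(3) + 6*(0)*conj(1) + 3*(-2)*conj(-1) + 8*(0)*conj(0) + 6*(0)*conj(-1)]
      = (1/24)[(18) + (0) + (6) + (0) + (0)] = 24/24 = 1
  <chi_4*chi_3, chi_5> = (1/24)[1*(6)*conj(3) + 6*(0)*conj(-1) + 3*(-2)*conj(-1) + 8*(0)*conj(0) + 6*(0)*conj(1)]
      = (1/24)[(18) + (0) + (6) + (0) + (0)] = 24/24 = 1
Hence the multiplicities are chi_4: 1, chi_5: 1. Dimension check: dim(chi_4)*dim(chi_3) = 3*2 = 6 and sum (mult * dim) = 1*3 + 1*3 = 6.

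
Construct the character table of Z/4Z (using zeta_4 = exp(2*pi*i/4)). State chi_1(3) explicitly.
Character table of Z/4Z (irreps indexed chi_0,...,chi_3 with chi_k(m) = zeta_4^(k*m), zeta_4 = exp(2*pi*i/4)):
  irrep \ class  {0} (size 1)  {1} (size 1)  {2} (size 1)  {3} (size 1)
  chi_0          1             1             1             1           
  chi_1          1             I             -1            -I          
  chi_2          1             -1            1             -1          
  chi_3          1             -I            -1            I           

Spot check: chi_1(3) = zeta_4^(1*3) = zeta_4^3 = -I.

Proof sketch: Z/4Z is abelian, so all 4 irreducible complex representations are 1-dimensional. They are given by chi_k(m) = zeta_4^(k*m) for k = 0,...,3. Row orthogonality: sum_m chi_k(m) conj(chi_l(m)) = 4 * [k = l].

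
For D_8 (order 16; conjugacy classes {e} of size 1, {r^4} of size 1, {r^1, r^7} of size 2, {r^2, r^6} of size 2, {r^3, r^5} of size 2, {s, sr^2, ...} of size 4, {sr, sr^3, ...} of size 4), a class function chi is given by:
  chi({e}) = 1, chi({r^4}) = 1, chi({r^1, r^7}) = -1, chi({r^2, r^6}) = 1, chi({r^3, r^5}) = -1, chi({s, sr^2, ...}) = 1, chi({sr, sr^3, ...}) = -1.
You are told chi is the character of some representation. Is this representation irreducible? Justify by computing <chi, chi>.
Irreducible: <chi, chi> = 1.

Proof sketch: <chi, chi> = (1/|G|) sum_C |C| * |chi(C)|^2 = (1/16)[1*|1|^2 + 1*|1|^2 + 2*|-1|^2 + 2*|1|^2 + 2*|-1|^2 + 4*|1|^2 + 4*|-1|^2]
  = (1/16)[(1) + (1) + (2) + (2) + (2) + (4) + (4)] = 16/16 = 1.
A character is irreducible iff <chi, chi> = 1, so this representation is irreducible.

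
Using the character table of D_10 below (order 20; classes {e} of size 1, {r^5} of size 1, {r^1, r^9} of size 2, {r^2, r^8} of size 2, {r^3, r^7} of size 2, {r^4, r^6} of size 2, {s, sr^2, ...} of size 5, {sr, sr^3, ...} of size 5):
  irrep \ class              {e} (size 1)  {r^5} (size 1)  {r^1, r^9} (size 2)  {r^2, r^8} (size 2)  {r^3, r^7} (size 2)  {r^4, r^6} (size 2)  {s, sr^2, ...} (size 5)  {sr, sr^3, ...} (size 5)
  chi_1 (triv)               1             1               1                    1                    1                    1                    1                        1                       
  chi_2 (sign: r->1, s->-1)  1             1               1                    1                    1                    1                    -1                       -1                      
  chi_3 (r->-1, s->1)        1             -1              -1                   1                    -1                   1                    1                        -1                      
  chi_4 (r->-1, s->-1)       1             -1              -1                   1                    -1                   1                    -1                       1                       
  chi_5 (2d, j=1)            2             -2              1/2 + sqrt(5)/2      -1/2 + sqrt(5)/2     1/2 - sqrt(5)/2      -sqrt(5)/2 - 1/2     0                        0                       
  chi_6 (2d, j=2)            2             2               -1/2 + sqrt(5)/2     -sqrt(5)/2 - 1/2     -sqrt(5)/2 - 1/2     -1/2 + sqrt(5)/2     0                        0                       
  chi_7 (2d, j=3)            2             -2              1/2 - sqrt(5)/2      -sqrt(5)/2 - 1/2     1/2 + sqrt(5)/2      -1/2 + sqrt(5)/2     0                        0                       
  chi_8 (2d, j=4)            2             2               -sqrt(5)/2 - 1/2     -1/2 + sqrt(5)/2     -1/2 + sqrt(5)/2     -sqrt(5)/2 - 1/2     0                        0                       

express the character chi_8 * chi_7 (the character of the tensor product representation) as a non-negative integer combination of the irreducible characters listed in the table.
chi_8 tensor chi_7 = chi_5 + chi_7 (all other irreducibles have multiplicity 0).

Solution. The character of a tensor product is the pointwise product (chi_8 * chi_7)(C) = chi_8(C) * chi_7(C):
  {e}: (2)*(2), {r^5}: (2)*(-2), {r^1, r^9}: (-sqrt(5)/2 - 1/2)*(1/2 - sqrt(5)/2), {r^2, r^8}: (-1/2 + sqrt(5)/2)*(-sqrt(5)/2 - 1/2), {r^3, r^7}: (-1/2 + sqrt(5)/2)*(1/2 + sqrt(5)/2), {r^4, r^6}: (-sqrt(5)/2 - 1/2)*(-1/2 + sqrt(5)/2), {s, sr^2, ...}: (0)*(0), {sr, sr^3, ...}: (0)*(0)
so (chi_8 * chi_7) takes values
  {e} -> 4, {r^5} -> -4, {r^1, r^9} -> 1, {r^2, r^8} -> -1, {r^3, r^7} -> 1, {r^4, r^6} -> -1, {s, sr^2, ...} -> 0, {sr, sr^3, ...} -> 0.
Now take the inner product of this character with each irreducible chi from the table, <chi_8*chi_7, chi> = (1/20) sum_C |C| (chi_8*chi_7)(C) conj(chi(C)):
  <chi_8*chi_7, chi_1> = (1/20)[1*(4)*conj(1) + 1*(-4)*conj(1) + 2*(1)*conj(1) + 2*(-1)*conj(1) + 2*(1)*conj(1) + 2*(-1)*conj(1) + 5*(0)*conj(1) + 5*(0)*conj(1)]
      = (1/20)[(4) + (-4) + (2) + (-2) + (2) + (-2) + (0) + (0)] = 0/20 = 0
  <chi_8*chi_7, chi_2> = (1/20)[1*(4)*conj(1) + 1*(-4)*conj(1) + 2*(1)*conj(1) + 2*(-1)*conj(1) + 2*(1)*conj(1) + 2*(-1)*conj(1) + 5*(0)*conj(-1) + 5*(0)*conj(-1)]
      = (1/20)[(4) + (-4) + (2) + (-2) + (2) + (-2) + (0) + (0)] = 0/20 = 0
  <chi_8*chi_7, chi_3> = (1/20)[1*(4)*conj(1) + 1*(-4)*conj(-1) + 2*(1)*conj(-1) + 2*(-1)*conj(1) + 2*(1)*conj(-1) + 2*(-1)*conj(1) + 5*(0)*conj(1) + 5*(0)*conj(-1)]
      = (1/20)[(4) + (4) + (-2) + (-2) + (-2) + (-2) + (0) + (0)] = 0/20 = 0
  <chi_8*chi_7, chi_4> = (1/20)[1*(4)*conj(1) + 1*(-4)*conj(-1) + 2*(1)*conj(-1) + 2*(-1)*conj(1) + 2*(1)*conj(-1) + 2*(-1)*conj(1) + 5*(0)*conj(-1) + 5*(0)*conj(1)]
      = (1/20)[(4) + (4) + (-2) + (-2) + (-2) + (-2) + (0) + (0)] = 0/20 = 0
  <chi_8*chi_7, chi_5> = (1/20)[1*(4)*conj(2) + 1*(-4)*conj(-2) + 2*(1)*conj(1/2 + sqrt(5)/2) + 2*(-1)*conj(-1/2 + sqrt(5)/2) + 2*(1)*conj(1/2 - sqrt(5)/2) + 2*(-1)*conj(-sqrt(5)/2 - 1/2) + 5*(0)*conj(0) + 5*(0)*conj(0)]
      = (1/20)[(8) + (8) + (1 + sqrt(5)) + (1 - sqrt(5)) + (1 - sqrt(5)) + (1 + sqrt(5)) + (0) + (0)] = 20/20 = 1
  <chi_8*chi_7, chi_6> = (1/20)[1*(4)*conj(2) + 1*(-4)*conj(2) + 2*(1)*conj(-1/2 + sqrt(5)/2) + 2*(-1)*conj(-sqrt(5)/2 - 1/2) + 2*(1)*conj(-sqrt(5)/2 - 1/2) + 2*(-1)*conj(-1/2 + sqrt(5)/2) + 5*(0)*conj(0) + 5*(0)*conj(0)]
      = (1/20)[(8) + (-8) + (-1 + sqrt(5)) + (1 + sqrt(5)) + (-sqrt(5) - 1) + (1 - sqrt(5)) + (0) + (0)] = 0/20 = 0
  <chi_8*chi_7, chi_7> = (1/20)[1*(4)*conj(2) + 1*(-4)*conj(-2) + 2*(1)*conj(1/2 - sqrt(5)/2) + 2*(-1)*conj(-sqrt(5)/2 - 1/2) + 2*(1)*conj(1/2 + sqrt(5)/2) + 2*(-1)*conj(-1/2 + sqrt(5)/2) + 5*(0)*conj(0) + 5*(0)*conj(0)]
      = (1/20)[(8) + (8) + (1 - sqrt(5)) + (1 + sqrt(5)) + (1 + sqrt(5)) + (1 - sqrt(5)) + (0) + (0)] = 20/20 = 1
  <chi_8*chi_7, chi_8> = (1/20)[1*(4)*conj(2) + 1*(-4)*conj(2) + 2*(1)*conj(-sqrt(5)/2 - 1/2) + 2*(-1)*conj(-1/2 + sqrt(5)/2) + 2*(1)*conj(-1/2 + sqrt(5)/2) + 2*(-1)*conj(-sqrt(5)/2 - 1/2) + 5*(0)*conj(0) + 5*(0)*conj(0)]
      = (1/20)[(8) + (-8) + (-sqrt(5) - 1) + (1 - sqrt(5)) + (-1 + sqrt(5)) + (1 + sqrt(5)) + (0) + (0)] = 0/20 = 0
Hence the multiplicities are chi_5: 1, chi_7: 1. Dimension check: dim(chi_8)*dim(chi_7) = 2*2 = 4 and sum (mult * dim) = 1*2 + 1*2 = 4.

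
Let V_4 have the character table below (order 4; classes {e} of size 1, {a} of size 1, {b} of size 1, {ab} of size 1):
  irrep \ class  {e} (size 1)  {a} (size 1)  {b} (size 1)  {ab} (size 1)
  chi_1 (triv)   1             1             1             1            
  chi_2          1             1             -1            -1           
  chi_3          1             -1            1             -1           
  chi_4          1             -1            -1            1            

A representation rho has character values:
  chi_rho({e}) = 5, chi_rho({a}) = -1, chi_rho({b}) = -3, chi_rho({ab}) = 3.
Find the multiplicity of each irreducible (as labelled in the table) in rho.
Multiplicities: chi_1: 1, chi_2: 1, chi_3: 0, chi_4: 3.

Use <chi_rho, chi> = (1/|G|) sum_C |C| * chi_rho(C) * conj(chi(C)) with |G| = 4 for each irreducible chi in the table:
  <chi_rho, chi_1> = (1/4)[1*(5)*conj(1) + 1*(-1)*conj(1) + 1*(-3)*conj(1) + 1*(3)*conj(1)]
      = (1/4)[(5) + (-1) + (-3) + (3)] = 4/4 = 1
  <chi_rho, chi_2> = (1/4)[1*(5)*conj(1) + 1*(-1)*conj(1) + 1*(-3)*conj(-1) + 1*(3)*conj(-1)]
      = (1/4)[(5) + (-1) + (3) + (-3)] = 4/4 = 1
  <chi_rho, chi_3> = (1/4)[1*(5)*conj(1) + 1*(-1)*conj(-1) + 1*(-3)*conj(1) + 1*(3)*conj(-1)]
      = (1/4)[(5) + (1) + (-3) + (-3)] = 0/4 = 0
  <chi_rho, chi_4> = (1/4)[1*(5)*conj(1) + 1*(-1)*conj(-1) + 1*(-3)*conj(-1) + 1*(3)*conj(1)]
      = (1/4)[(5) + (1) + (3) + (3)] = 12/4 = 3
Dimension check: dim(rho) = sum (mult * dim) = 1*1 + 1*1 + 0*1 + 3*1 = 5 = chi_rho(e) = 5.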